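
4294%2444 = 1850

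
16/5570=8/2785 ≈ 0.00287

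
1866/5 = 373+1/5 = 373.20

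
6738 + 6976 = 13714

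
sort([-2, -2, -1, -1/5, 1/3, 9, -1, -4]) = [-4, -2, -2, -1, -1, -1/5, 1/3, 9]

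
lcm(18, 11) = 198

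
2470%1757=713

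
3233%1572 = 89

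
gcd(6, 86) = 2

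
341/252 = 1+89/252 ≈ 1.35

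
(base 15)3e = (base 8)73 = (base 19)32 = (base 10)59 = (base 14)43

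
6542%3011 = 520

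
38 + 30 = 68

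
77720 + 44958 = 122678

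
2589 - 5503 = -2914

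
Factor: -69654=-1*2^1*3^1*13^1*19^1*47^1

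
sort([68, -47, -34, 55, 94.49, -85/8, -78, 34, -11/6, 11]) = [-78, -47, -34, -85/8, -11/6, 11, 34, 55, 68, 94.49]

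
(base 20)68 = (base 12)a8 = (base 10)128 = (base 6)332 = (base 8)200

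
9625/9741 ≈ 0.988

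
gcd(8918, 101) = 1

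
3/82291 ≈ 0.0000365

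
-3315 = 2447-5762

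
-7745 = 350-8095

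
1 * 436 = 436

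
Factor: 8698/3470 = 5^(-1) * 347^(-1) * 4349^1 = 4349/1735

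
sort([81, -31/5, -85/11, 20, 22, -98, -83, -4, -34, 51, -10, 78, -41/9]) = [-98, -83, -34, -10, -85/11, -31/5, -41/9, -4, 20, 22, 51, 78, 81]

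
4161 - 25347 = -21186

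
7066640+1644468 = 8711108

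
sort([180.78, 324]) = [180.78, 324]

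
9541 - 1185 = 8356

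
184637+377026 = 561663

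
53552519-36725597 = 16826922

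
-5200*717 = -3728400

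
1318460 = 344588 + 973872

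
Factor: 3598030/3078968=2^(-2) * 5^1 * 19^1 * 29^1 * 83^(-1) * 653^1 * 4637^(-1)=1799015/1539484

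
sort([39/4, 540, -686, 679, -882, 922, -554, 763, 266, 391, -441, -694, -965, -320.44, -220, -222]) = [-965, -882, -694, -686, -554, -441, -320.44, -222, -220, 39/4, 266, 391, 540, 679, 763, 922]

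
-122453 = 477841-600294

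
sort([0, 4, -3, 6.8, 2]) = [-3, 0, 2, 4, 6.8]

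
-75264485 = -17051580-58212905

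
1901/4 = 475 + 1/4 = 475.25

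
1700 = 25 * 68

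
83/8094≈0.0103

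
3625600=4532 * 800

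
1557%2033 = 1557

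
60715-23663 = 37052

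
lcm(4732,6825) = 354900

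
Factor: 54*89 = 2^1*3^3*89^1 = 4806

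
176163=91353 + 84810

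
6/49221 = 2/16407 ≈ 0.000122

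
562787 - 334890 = 227897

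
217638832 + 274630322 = 492269154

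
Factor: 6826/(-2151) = -1*2^1*3^(-2)*239^(-1)*3413^1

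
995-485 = 510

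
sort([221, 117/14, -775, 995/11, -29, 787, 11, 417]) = [-775, -29, 117/14, 11, 995/11, 221, 417, 787]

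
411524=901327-489803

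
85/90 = 17/18 ≈ 0.944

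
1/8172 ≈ 0.000122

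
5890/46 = 128 + 1/23 ≈ 128.04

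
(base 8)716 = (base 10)462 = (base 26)hk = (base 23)k2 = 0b111001110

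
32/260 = 8/65 ≈ 0.123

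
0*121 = 0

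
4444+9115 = 13559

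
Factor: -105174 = -1*2^1*3^2*5843^1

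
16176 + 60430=76606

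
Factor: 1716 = 2^2 * 3^1 * 11^1 * 13^1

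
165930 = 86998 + 78932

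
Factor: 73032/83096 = 3^1 * 13^(-1) * 47^(-1) * 179^1 = 537/611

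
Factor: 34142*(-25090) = -1*2^2*5^1*13^1*43^1*193^1*397^1 = -856622780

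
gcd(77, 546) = 7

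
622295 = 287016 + 335279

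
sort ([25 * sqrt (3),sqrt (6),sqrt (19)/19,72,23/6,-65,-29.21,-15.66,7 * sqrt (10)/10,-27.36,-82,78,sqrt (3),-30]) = [-82,-65,-30,-29.21,-27.36,-15.66,sqrt (19)/19,sqrt (3),7 * sqrt (10)/10,sqrt (6),23/6,25 * sqrt (3),72,78]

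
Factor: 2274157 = 997^1*2281^1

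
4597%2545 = 2052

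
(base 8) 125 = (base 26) 37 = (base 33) 2j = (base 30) 2p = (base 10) 85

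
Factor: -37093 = -1 * 7^2 * 757^1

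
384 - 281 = 103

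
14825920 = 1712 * 8660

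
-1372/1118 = -686/559 ≈ -1.23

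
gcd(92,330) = 2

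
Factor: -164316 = -1*2^2*3^1*13693^1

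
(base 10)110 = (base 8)156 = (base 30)3k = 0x6e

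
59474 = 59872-398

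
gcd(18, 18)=18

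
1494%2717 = 1494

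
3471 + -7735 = -4264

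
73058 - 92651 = -19593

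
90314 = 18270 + 72044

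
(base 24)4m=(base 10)118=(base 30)3s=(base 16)76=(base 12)9a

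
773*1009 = 779957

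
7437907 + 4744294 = 12182201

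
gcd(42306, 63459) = 21153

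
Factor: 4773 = 3^1*37^1*43^1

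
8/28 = 2/7 ≈ 0.286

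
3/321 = 1/107 ≈ 0.00935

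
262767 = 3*87589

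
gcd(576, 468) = 36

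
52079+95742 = 147821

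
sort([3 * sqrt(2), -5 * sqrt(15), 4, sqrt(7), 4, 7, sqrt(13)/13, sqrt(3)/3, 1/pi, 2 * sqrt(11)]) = [-5 * sqrt(15), sqrt(13)/13, 1/pi, sqrt(3)/3, sqrt(7), 4, 4, 3 * sqrt(2), 2 * sqrt(11), 7]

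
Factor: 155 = 5^1*31^1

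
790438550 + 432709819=1223148369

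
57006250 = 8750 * 6515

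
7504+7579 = 15083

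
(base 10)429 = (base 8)655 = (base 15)1d9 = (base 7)1152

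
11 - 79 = -68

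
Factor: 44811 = 3^2 * 13^1 * 383^1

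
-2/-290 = 1/145 ≈ 0.00690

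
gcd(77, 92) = 1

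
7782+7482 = 15264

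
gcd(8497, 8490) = 1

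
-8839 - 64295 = -73134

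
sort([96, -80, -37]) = [-80, -37, 96]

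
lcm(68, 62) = 2108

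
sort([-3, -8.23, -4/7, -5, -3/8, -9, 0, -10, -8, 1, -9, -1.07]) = [-10, -9, -9, -8.23, -8, -5, -3, -1.07, -4/7, -3/8, 0, 1]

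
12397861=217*57133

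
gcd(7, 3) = 1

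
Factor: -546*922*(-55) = 2^2*3^1*5^1*7^1*11^1*13^1*461^1 = 27687660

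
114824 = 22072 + 92752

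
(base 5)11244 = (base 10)824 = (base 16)338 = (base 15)39e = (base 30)re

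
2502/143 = 17 + 71/143≈17.50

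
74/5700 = 37/2850 ≈ 0.0130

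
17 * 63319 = 1076423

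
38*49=1862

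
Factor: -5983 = -1 * 31^1 * 193^1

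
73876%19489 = 15409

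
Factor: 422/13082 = 31^(-1) = 1/31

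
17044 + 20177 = 37221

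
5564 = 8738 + -3174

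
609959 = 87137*7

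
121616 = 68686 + 52930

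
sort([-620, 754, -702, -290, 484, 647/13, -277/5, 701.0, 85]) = [-702, -620, -290, -277/5, 647/13, 85, 484, 701.0, 754]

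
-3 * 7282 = -21846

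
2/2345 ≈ 0.000853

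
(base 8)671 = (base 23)j4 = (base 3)121100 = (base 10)441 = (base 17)18g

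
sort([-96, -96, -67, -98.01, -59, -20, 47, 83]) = [-98.01, -96, -96, -67, -59, -20, 47, 83]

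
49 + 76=125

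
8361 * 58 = 484938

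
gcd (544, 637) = 1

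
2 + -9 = -7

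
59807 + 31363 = 91170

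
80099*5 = 400495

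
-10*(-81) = 810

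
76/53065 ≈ 0.00143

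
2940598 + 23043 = 2963641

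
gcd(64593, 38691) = 9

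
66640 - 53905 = 12735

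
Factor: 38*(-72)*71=-1*2^4*3^2*19^1*71^1=-194256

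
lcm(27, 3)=27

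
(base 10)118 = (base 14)86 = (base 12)9a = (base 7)226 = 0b1110110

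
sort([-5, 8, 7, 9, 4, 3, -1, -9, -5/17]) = [-9, -5, -1, -5/17, 3, 4, 7, 8, 9]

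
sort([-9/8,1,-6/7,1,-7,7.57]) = [-7,-9/8,-6/7,1,1,7.57]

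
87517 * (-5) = -437585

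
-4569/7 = -652 - 5/7 ≈ -652.71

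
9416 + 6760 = 16176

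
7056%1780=1716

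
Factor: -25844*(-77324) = 2^4*7^1*13^2*71^1*1487^1 = 1998361456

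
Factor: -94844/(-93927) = 2^2 * 3^(-1) * 181^1 * 239^(-1) = 724/717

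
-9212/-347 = 26 + 190/347 ≈ 26.55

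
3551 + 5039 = 8590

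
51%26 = 25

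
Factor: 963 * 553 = 3^2 * 7^1 * 79^1 * 107^1 = 532539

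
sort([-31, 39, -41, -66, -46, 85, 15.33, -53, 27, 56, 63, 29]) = [-66, -53, -46, -41, -31, 15.33, 27, 29, 39, 56, 63, 85]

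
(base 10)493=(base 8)755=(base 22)109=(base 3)200021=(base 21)12a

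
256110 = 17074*15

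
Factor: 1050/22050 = 3^(-1)*7^(-1) = 1/21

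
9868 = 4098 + 5770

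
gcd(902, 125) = 1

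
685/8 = 85 + 5/8 ≈ 85.63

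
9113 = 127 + 8986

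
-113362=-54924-58438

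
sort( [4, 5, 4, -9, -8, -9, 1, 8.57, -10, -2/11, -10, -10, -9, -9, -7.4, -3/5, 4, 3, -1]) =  [-10, -10, -10, -9, -9, -9, -9, -8, -7.4, -1, -3/5, -2/11, 1, 3, 4, 4, 4, 5, 8.57]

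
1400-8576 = -7176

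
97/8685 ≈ 0.0112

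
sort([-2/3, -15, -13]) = [-15, -13, -2/3]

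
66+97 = 163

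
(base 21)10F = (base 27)GO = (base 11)385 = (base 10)456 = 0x1C8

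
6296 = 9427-3131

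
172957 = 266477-93520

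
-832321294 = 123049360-955370654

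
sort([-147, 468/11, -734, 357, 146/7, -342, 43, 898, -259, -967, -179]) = [-967, -734, -342, -259, -179, -147, 146/7, 468/11, 43, 357, 898]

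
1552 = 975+577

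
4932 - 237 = 4695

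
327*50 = 16350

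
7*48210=337470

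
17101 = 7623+9478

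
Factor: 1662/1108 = 2^(-1) * 3^1 = 3/2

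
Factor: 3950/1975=2^1=2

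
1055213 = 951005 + 104208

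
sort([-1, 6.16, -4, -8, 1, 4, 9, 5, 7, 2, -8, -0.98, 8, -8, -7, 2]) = [-8, -8, -8, -7, -4, -1, -0.98, 1, 2, 2, 4, 5, 6.16, 7, 8, 9]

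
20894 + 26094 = 46988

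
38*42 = 1596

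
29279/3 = 9759+2/3 ≈ 9759.67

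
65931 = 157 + 65774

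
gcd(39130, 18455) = 5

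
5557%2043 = 1471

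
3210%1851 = 1359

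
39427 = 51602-12175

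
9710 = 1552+8158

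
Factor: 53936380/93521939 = 2^2 * 5^1 * 7^(-2) * 23^1 * 37^1 * 3169^1 * 1908611^(-1)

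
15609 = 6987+8622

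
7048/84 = 83 + 19/21 ≈ 83.90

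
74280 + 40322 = 114602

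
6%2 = 0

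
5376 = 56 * 96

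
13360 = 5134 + 8226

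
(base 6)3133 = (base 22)1a1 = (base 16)2c1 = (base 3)222010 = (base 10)705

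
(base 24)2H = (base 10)65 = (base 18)3B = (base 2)1000001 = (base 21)32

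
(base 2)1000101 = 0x45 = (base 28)2d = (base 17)41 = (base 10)69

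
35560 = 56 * 635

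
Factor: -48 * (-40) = 2^7 * 3^1 * 5^1 = 1920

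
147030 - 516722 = -369692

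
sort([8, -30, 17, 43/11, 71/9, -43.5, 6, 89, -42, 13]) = [-43.5, -42, -30, 43/11, 6, 71/9, 8, 13, 17, 89]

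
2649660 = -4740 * (-559)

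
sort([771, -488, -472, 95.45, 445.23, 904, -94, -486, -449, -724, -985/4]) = [-724, -488, -486, -472, -449, -985/4, -94, 95.45, 445.23, 771, 904]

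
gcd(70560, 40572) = 1764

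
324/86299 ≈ 0.00375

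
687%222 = 21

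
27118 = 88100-60982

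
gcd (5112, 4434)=6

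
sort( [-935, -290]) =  [-935, -290]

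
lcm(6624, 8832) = 26496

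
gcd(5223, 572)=1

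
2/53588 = 1/26794≈0.0000373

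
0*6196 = 0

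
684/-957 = -228/319 ≈ -0.715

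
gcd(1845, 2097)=9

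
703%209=76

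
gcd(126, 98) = 14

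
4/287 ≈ 0.0139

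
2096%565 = 401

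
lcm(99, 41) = 4059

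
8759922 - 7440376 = 1319546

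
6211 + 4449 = 10660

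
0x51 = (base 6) 213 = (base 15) 56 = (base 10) 81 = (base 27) 30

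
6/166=3/83 ≈ 0.0361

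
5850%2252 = 1346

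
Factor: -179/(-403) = 13^(-1)*31^(-1)*179^1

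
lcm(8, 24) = 24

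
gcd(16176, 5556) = 12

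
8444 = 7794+650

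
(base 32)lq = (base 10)698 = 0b1010111010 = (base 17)271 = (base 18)22e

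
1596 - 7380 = -5784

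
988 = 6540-5552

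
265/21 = 12+13/21 ≈ 12.62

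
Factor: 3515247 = 3^2*19^1*61^1*337^1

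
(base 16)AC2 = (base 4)223002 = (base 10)2754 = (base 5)42004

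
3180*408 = 1297440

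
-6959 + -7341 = -14300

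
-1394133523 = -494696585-899436938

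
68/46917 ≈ 0.00145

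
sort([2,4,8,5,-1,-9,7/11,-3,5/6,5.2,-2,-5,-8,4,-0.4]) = [-9,-8,-5,-3,-2,-1,-0.4,7/11,5/6,2,4,4,5,5.2,8]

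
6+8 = 14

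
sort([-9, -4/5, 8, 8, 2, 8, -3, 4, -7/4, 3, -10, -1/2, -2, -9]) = [-10, -9, -9, -3, -2, -7/4, -4/5, -1/2, 2, 3, 4, 8, 8, 8]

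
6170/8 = 3085/4 = 771.25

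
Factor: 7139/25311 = 3^(-1)*11^1*13^(-1) = 11/39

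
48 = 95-47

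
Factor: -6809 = -1 * 11^1 * 619^1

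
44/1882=22/941 ≈ 0.0234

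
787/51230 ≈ 0.0154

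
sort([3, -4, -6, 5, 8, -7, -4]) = [-7, -6, -4, -4, 3, 5, 8]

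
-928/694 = -1 - 117/347 ≈ -1.34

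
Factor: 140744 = 2^3 * 73^1 * 241^1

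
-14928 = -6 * 2488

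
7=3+4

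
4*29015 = 116060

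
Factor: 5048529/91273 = 3^1*7^(-1)*13^(-1)*17^(-1)*59^(-1)*1682843^1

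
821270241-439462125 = 381808116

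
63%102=63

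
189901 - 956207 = -766306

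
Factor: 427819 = 7^2 * 8731^1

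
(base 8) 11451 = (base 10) 4905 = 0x1329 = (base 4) 1030221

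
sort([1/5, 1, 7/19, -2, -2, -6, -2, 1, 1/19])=[-6, -2, -2, -2, 1/19, 1/5, 7/19, 1, 1]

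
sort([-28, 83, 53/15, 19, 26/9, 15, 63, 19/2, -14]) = [-28, -14, 26/9, 53/15, 19/2, 15, 19, 63, 83]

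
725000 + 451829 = 1176829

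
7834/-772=-10 - 57/386 ≈ -10.15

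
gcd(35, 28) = 7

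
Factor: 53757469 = 877^1*61297^1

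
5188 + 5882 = 11070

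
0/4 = 0 = 0.00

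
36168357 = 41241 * 877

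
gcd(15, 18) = 3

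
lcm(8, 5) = 40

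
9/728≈0.0124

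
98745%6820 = 3265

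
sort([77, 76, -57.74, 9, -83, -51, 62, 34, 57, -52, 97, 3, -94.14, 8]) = [-94.14, -83, -57.74, -52, -51, 3, 8, 9, 34, 57, 62, 76, 77, 97]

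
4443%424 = 203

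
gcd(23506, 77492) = 2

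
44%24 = 20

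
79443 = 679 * 117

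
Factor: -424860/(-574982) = 2^1 * 3^1 * 5^1 * 73^1 * 97^1 * 287491^(-1) = 212430/287491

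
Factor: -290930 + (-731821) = -1*3^2*19^1*5981^1 = -1022751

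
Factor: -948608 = -1 * 2^7 * 7411^1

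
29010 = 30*967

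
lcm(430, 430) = 430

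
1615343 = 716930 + 898413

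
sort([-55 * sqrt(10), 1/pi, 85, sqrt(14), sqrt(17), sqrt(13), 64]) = [-55 * sqrt(10), 1/pi, sqrt(13), sqrt(14), sqrt(17), 64, 85]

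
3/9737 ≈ 0.000308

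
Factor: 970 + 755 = 3^1 * 5^2 * 23^1 = 1725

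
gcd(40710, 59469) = 3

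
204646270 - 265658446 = -61012176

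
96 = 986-890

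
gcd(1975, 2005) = 5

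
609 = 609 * 1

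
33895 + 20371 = 54266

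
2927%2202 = 725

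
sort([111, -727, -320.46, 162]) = [-727, -320.46, 111, 162]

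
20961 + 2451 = 23412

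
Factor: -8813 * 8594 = -1 * 2^1 * 7^1 * 1259^1 * 4297^1 = -75738922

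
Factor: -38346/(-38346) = 1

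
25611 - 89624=-64013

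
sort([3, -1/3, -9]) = [-9, -1/3, 3]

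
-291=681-972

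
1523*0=0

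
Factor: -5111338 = -1 * 2^1 * 2555669^1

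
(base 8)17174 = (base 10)7804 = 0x1e7c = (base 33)75g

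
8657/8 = 1082+1/8 ≈ 1082.13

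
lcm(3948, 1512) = 71064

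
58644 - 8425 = 50219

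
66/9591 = 22/3197 ≈ 0.00688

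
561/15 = 37+2/5 = 37.40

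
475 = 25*19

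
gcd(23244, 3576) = 1788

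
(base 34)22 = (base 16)46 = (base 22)34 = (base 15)4a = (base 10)70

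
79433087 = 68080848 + 11352239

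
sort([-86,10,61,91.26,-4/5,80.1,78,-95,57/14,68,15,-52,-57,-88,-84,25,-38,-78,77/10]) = [-95,-88,-86,-84,-78,-57,-52,-38,-4/5,57/14,77/10,10,15,25,61,68,78,80.1,91.26]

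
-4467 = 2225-6692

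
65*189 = 12285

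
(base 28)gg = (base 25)ie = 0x1d0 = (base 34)dm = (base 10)464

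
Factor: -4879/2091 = -1 * 3^(-1) * 7^1 = -7/3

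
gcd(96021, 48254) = 1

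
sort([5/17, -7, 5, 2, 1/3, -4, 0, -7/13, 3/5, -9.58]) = [-9.58, -7, -4, -7/13, 0, 5/17, 1/3, 3/5, 2, 5]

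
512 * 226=115712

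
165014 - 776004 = -610990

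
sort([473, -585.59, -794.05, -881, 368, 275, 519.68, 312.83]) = [-881, -794.05, -585.59, 275, 312.83, 368, 473, 519.68]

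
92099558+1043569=93143127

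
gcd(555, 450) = 15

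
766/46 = 16 + 15/23 ≈ 16.65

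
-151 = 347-498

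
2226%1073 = 80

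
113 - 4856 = -4743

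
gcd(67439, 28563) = 1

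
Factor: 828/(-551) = -1*2^2*3^2*19^(-1)*23^1*29^(-1)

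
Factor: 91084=2^2 * 7^1 * 3253^1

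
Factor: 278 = 2^1*139^1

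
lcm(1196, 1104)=14352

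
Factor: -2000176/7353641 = -1*2^4*149^1*839^1*7353641^(-1)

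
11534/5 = 2306 + 4/5 = 2306.80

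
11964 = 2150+9814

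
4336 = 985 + 3351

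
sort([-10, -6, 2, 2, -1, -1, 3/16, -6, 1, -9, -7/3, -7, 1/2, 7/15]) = [-10, -9, -7, -6, -6, -7/3, -1, -1, 3/16, 7/15, 1/2, 1, 2, 2]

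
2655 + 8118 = 10773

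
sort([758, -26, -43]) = [-43, -26, 758]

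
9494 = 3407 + 6087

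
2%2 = 0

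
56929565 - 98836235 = -41906670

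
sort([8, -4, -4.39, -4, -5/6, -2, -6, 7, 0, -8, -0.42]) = [-8, -6, -4.39, -4, -4, -2, -5/6, -0.42, 0, 7, 8]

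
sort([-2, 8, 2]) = [-2, 2, 8]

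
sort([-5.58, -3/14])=[-5.58, -3/14]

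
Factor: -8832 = -1*2^7*3^1*23^1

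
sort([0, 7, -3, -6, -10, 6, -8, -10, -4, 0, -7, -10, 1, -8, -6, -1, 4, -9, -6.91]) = [-10, -10, -10, -9, -8, -8, -7, -6.91, -6, -6, -4, -3, -1, 0, 0, 1, 4, 6, 7]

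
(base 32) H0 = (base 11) 455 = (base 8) 1040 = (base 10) 544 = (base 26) KO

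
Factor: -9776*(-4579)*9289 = 2^4*7^1*13^1*19^1*47^1*241^1*1327^1 = 415815619856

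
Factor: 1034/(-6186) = -1*3^(-1)*11^1*47^1*1031^(-1) = -517/3093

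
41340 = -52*(-795)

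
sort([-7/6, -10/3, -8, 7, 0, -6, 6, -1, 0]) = [-8, -6, -10/3, -7/6, -1, 0, 0, 6, 7]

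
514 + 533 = 1047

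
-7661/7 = -1094 - 3/7 ≈ -1094.43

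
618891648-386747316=232144332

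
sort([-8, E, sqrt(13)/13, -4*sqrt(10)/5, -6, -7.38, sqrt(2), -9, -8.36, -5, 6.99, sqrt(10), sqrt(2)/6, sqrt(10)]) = [-9, -8.36, -8, -7.38, -6, -5, -4*sqrt(10)/5, sqrt(2)/6, sqrt(13)/13, sqrt(2), E, sqrt(10), sqrt(10), 6.99]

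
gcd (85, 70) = 5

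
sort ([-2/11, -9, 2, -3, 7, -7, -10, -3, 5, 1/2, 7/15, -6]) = [-10, -9, -7, -6, -3, -3, -2/11, 7/15, 1/2, 2, 5, 7]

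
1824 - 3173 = -1349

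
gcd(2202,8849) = 1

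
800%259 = 23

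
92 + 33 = 125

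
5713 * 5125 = 29279125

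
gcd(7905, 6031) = 1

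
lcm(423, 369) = 17343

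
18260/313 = 58 + 106/313 ≈ 58.34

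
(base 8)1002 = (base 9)631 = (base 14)28a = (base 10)514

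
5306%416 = 314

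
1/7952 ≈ 0.000126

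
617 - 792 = -175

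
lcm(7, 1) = 7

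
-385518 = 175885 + -561403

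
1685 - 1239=446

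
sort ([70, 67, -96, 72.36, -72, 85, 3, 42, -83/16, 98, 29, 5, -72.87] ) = [-96, -72.87, -72, -83/16, 3, 5, 29, 42, 67, 70, 72.36, 85, 98] 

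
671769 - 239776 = 431993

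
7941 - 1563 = 6378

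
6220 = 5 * 1244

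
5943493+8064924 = 14008417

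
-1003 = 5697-6700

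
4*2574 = 10296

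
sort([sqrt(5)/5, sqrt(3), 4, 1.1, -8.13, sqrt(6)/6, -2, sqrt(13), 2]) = [-8.13, -2, sqrt(6)/6, sqrt(5)/5, 1.1, sqrt(3), 2, sqrt(13), 4]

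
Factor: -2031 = -1*3^1*677^1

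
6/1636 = 3/818 ≈ 0.00367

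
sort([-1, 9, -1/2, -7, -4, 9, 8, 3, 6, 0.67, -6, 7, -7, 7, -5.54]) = [-7, -7, -6, -5.54, -4, -1, -1/2, 0.67, 3, 6, 7, 7, 8, 9, 9]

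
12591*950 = 11961450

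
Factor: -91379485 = -1*5^1*71^1*257407^1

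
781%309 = 163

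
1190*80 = 95200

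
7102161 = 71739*99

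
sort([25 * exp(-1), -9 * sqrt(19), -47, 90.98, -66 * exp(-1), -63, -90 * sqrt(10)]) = [-90 * sqrt(10), -63, -47, -9 * sqrt(19), -66 * exp(-1), 25 * exp(-1), 90.98]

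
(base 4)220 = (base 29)1b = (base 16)28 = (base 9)44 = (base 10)40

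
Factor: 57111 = 3^1 * 19037^1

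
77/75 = 1 + 2/75 ≈ 1.03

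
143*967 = 138281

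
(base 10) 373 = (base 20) id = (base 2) 101110101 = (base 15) 19d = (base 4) 11311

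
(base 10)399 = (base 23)h8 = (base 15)1b9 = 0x18f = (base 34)bp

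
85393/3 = 28464+1/3 ≈ 28464.33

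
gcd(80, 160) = 80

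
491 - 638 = -147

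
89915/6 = 14985 + 5/6 ≈ 14985.83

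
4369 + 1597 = 5966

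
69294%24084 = 21126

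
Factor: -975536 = -1*2^4*19^1*3209^1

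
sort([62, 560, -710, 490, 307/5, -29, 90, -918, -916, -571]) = [-918, -916, -710, -571, -29, 307/5, 62, 90, 490, 560]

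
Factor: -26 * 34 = -1 * 2^2 * 13^1 * 17^1 = -884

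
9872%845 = 577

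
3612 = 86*42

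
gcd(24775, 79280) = 4955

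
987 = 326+661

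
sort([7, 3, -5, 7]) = [-5, 3, 7, 7]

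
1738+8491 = 10229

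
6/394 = 3/197 ≈ 0.0152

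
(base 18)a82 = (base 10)3386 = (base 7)12605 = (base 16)d3a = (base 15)100b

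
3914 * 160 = 626240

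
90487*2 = 180974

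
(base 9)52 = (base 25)1m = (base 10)47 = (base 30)1h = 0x2f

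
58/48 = 1 + 5/24 ≈ 1.21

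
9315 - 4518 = 4797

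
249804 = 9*27756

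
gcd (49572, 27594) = 54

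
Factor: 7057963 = 11^1 * 641633^1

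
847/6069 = 121/867 ≈ 0.140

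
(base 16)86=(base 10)134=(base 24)5e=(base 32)46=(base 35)3t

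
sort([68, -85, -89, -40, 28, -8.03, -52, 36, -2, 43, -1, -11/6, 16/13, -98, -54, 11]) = [-98, -89, -85, -54, -52, -40, -8.03, -2, -11/6, -1, 16/13, 11, 28, 36, 43, 68]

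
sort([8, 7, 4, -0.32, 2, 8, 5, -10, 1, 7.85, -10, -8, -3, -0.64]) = [-10, -10, -8, -3, -0.64, -0.32, 1, 2, 4, 5, 7, 7.85, 8, 8]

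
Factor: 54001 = 54001^1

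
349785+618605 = 968390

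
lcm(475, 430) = 40850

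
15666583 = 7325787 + 8340796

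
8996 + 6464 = 15460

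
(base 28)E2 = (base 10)394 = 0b110001010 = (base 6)1454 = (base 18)13G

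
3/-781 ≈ -0.00384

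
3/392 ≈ 0.00765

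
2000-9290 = -7290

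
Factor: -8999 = -1*8999^1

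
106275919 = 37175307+69100612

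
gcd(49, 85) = 1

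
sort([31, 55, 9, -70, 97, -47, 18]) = [-70, -47, 9, 18, 31, 55, 97]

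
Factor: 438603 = 3^1*11^1*13291^1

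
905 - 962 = -57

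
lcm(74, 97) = 7178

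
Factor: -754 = -1*2^1*13^1*29^1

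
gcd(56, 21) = 7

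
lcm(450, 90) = 450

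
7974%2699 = 2576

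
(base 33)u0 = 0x3de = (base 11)820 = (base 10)990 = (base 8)1736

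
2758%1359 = 40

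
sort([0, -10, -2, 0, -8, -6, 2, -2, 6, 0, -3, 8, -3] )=[-10, -8, -6, -3, -3, -2, -2, 0, 0, 0, 2, 6, 8] 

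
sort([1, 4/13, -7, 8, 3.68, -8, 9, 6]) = [-8, -7, 4/13, 1, 3.68, 6, 8, 9]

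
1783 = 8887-7104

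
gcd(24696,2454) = 6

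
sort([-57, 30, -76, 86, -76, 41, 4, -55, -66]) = [-76, -76, -66, -57, -55, 4, 30, 41, 86]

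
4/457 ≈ 0.00875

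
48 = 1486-1438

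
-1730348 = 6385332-8115680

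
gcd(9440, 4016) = 16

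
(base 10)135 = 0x87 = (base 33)43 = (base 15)90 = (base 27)50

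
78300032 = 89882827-11582795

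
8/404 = 2/101 ≈ 0.0198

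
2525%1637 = 888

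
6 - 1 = 5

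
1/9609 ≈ 0.000104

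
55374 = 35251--20123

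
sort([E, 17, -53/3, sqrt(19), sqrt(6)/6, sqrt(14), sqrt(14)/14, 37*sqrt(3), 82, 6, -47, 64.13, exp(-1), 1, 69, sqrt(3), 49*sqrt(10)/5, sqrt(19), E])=[-47, -53/3, sqrt(14)/14, exp(-1), sqrt(6)/6, 1, sqrt(3), E, E, sqrt(14), sqrt(19), sqrt(19), 6, 17, 49*sqrt(10)/5, 37*sqrt(3), 64.13, 69, 82]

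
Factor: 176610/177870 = 7^(-1) * 11^(-2) * 29^2 = 841/847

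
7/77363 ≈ 0.0000905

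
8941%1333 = 943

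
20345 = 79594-59249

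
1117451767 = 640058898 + 477392869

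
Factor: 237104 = 2^4 * 7^1 * 29^1 * 73^1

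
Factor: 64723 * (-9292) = -1 * 2^2 * 23^1 * 59^1 * 101^1 * 1097^1 = -601406116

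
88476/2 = 44238 = 44238.00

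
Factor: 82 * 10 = 2^2 * 5^1 * 41^1 = 820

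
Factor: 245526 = 2^1*3^1*151^1*271^1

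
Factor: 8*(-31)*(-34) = 2^4*17^1*31^1 = 8432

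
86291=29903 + 56388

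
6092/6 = 1015 + 1/3 ≈ 1015.33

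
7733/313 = 24 + 221/313 ≈ 24.71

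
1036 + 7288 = 8324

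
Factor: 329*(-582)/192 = -1*2^ (-5)*7^1*47^1*97^1 = -31913/32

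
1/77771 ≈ 0.0000129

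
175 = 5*35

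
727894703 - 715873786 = 12020917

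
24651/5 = 4930 + 1/5 = 4930.20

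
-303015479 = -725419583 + 422404104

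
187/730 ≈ 0.256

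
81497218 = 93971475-12474257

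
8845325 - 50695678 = -41850353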